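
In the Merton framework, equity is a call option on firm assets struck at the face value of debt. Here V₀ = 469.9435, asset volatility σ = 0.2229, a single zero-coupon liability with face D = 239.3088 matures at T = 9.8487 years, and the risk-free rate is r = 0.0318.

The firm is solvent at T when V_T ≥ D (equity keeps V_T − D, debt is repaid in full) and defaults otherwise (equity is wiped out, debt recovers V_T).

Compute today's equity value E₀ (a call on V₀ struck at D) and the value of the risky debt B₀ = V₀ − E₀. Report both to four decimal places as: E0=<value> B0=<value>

E0=301.8339 B0=168.1096

d₁ = [ln(V₀/D) + (r + σ²/2)T] / (σ√T)
   = [ln(469.9435/239.3088) + (0.0318 + 0.5·0.2229²)·9.8487] / (0.2229·√9.8487)
   = [0.674858 + 0.557852] / 0.699519 = 1.762225
d₂ = d₁ − σ√T = 1.762225 − 0.699519 = 1.062706
N(d₁) = 0.960984,  N(d₂) = 0.856042,  e^(−rT) = 0.731112
E₀ = V₀·N(d₁) − D·e^(−rT)·N(d₂)
   = 469.9435·0.960984 − 239.3088·0.731112·0.856042 = 301.833874
B₀ = V₀ − E₀ = 469.9435 − 301.833874 = 168.109626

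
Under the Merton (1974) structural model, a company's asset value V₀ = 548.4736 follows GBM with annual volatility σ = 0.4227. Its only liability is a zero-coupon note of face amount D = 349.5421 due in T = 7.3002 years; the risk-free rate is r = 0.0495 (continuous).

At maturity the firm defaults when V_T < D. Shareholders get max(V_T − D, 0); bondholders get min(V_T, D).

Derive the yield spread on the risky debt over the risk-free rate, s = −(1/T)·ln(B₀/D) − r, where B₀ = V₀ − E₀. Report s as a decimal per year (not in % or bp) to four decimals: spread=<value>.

d₁ = [ln(V₀/D) + (r + σ²/2)T] / (σ√T)
   = [ln(548.4736/349.5421) + (0.0495 + 0.5·0.4227²)·7.3002] / (0.4227·√7.3002)
   = [0.450515 + 1.013543] / 1.142088 = 1.281913
d₂ = d₁ − σ√T = 1.281913 − 1.142088 = 0.139825
N(d₁) = 0.900063,  N(d₂) = 0.555601,  e^(−rT) = 0.696728
E₀ = V₀·N(d₁) − D·e^(−rT)·N(d₂)
   = 548.4736·0.900063 − 349.5421·0.696728·0.555601 = 358.352313
B₀ = V₀ − E₀ = 548.4736 − 358.352313 = 190.121287
spread = −(1/T)·ln(B₀/D) − r = −(1/7.3002)·ln(190.121287/349.5421) − 0.0495 = 0.03391714

spread=0.0339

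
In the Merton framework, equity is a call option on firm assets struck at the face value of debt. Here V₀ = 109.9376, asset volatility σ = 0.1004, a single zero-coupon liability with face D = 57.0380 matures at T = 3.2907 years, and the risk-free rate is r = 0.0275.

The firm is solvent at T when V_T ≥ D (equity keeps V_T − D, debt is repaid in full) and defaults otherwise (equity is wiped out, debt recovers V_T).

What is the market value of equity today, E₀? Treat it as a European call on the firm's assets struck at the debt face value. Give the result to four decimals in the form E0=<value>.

d₁ = [ln(V₀/D) + (r + σ²/2)T] / (σ√T)
   = [ln(109.9376/57.0380) + (0.0275 + 0.5·0.1004²)·3.2907] / (0.1004·√3.2907)
   = [0.656195 + 0.107080] / 0.182128 = 4.190859
d₂ = d₁ − σ√T = 4.190859 − 0.182128 = 4.008731
N(d₁) = 0.999986,  N(d₂) = 0.999969,  e^(−rT) = 0.913480
E₀ = V₀·N(d₁) − D·e^(−rT)·N(d₂)
   = 109.9376·0.999986 − 57.0380·0.913480·0.999969 = 57.834614

E0=57.8346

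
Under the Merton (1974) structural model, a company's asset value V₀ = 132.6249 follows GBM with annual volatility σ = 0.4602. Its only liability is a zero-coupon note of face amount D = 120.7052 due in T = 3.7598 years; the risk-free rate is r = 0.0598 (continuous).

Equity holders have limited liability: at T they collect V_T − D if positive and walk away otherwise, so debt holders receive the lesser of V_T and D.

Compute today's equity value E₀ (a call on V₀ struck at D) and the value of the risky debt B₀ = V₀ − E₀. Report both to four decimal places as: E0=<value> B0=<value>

E0=59.8735 B0=72.7514

d₁ = [ln(V₀/D) + (r + σ²/2)T] / (σ√T)
   = [ln(132.6249/120.7052) + (0.0598 + 0.5·0.4602²)·3.7598] / (0.4602·√3.7598)
   = [0.094174 + 0.622969] / 0.892337 = 0.803668
d₂ = d₁ − σ√T = 0.803668 − 0.892337 = -0.088670
N(d₁) = 0.789206,  N(d₂) = 0.464672,  e^(−rT) = 0.798647
E₀ = V₀·N(d₁) − D·e^(−rT)·N(d₂)
   = 132.6249·0.789206 − 120.7052·0.798647·0.464672 = 59.873495
B₀ = V₀ − E₀ = 132.6249 − 59.873495 = 72.751405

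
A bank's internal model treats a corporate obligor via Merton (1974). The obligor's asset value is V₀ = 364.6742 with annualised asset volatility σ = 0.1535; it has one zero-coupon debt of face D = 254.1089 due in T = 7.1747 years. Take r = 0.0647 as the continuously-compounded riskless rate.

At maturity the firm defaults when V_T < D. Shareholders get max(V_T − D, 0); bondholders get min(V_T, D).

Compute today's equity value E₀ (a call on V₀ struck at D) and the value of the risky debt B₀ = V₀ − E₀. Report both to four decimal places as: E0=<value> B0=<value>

E0=205.7442 B0=158.9300

d₁ = [ln(V₀/D) + (r + σ²/2)T] / (σ√T)
   = [ln(364.6742/254.1089) + (0.0647 + 0.5·0.1535²)·7.1747] / (0.1535·√7.1747)
   = [0.361241 + 0.548729] / 0.411159 = 2.213182
d₂ = d₁ − σ√T = 2.213182 − 0.411159 = 1.802022
N(d₁) = 0.986557,  N(d₂) = 0.964229,  e^(−rT) = 0.628636
E₀ = V₀·N(d₁) − D·e^(−rT)·N(d₂)
   = 364.6742·0.986557 − 254.1089·0.628636·0.964229 = 205.744197
B₀ = V₀ − E₀ = 364.6742 − 205.744197 = 158.930003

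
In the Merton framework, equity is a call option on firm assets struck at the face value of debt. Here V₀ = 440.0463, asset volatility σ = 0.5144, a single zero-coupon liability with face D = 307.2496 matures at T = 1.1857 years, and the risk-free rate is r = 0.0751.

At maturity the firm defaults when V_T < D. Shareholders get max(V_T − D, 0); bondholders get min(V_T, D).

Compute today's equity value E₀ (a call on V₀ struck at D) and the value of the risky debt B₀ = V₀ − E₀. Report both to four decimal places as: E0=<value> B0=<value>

E0=182.1007 B0=257.9456

d₁ = [ln(V₀/D) + (r + σ²/2)T] / (σ√T)
   = [ln(440.0463/307.2496) + (0.0751 + 0.5·0.5144²)·1.1857] / (0.5144·√1.1857)
   = [0.359220 + 0.245919] / 0.560129 = 1.080354
d₂ = d₁ − σ√T = 1.080354 − 0.560129 = 0.520225
N(d₁) = 0.860008,  N(d₂) = 0.698546,  e^(−rT) = 0.914803
E₀ = V₀·N(d₁) − D·e^(−rT)·N(d₂)
   = 440.0463·0.860008 − 307.2496·0.914803·0.698546 = 182.100667
B₀ = V₀ − E₀ = 440.0463 − 182.100667 = 257.945633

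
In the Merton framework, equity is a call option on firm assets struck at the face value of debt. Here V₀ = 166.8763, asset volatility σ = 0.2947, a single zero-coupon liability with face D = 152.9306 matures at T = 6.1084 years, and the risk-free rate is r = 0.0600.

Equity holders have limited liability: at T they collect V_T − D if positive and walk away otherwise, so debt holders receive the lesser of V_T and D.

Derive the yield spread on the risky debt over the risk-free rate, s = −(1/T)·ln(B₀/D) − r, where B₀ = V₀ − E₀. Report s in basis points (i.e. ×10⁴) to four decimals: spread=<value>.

spread=253.0316

d₁ = [ln(V₀/D) + (r + σ²/2)T] / (σ√T)
   = [ln(166.8763/152.9306) + (0.0600 + 0.5·0.2947²)·6.1084] / (0.2947·√6.1084)
   = [0.087269 + 0.631755] / 0.728356 = 0.987187
d₂ = d₁ − σ√T = 0.987187 − 0.728356 = 0.258831
N(d₁) = 0.838225,  N(d₂) = 0.602117,  e^(−rT) = 0.693153
E₀ = V₀·N(d₁) − D·e^(−rT)·N(d₂)
   = 166.8763·0.838225 − 152.9306·0.693153·0.602117 = 76.052771
B₀ = V₀ − E₀ = 166.8763 − 76.052771 = 90.823529
spread = −(1/T)·ln(B₀/D) − r = −(1/6.1084)·ln(90.823529/152.9306) − 0.0600 = 0.02530316
in basis points: 0.02530316 × 10⁴ = 253.0316 bp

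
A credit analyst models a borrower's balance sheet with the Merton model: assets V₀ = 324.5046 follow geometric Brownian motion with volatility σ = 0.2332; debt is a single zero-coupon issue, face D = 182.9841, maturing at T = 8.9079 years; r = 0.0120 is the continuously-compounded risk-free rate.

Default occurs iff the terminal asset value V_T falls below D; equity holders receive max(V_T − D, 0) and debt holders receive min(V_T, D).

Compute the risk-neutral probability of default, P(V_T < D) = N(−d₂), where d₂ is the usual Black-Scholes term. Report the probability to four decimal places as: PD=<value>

d₁ = [ln(V₀/D) + (r + σ²/2)T] / (σ√T)
   = [ln(324.5046/182.9841) + (0.0120 + 0.5·0.2332²)·8.9079] / (0.2332·√8.9079)
   = [0.572900 + 0.349111] / 0.696011 = 1.324707
d₂ = d₁ − σ√T = 1.324707 − 0.696011 = 0.628696
risk-neutral PD = N(−d₂) = N(-0.628696) = 0.264774

PD=0.2648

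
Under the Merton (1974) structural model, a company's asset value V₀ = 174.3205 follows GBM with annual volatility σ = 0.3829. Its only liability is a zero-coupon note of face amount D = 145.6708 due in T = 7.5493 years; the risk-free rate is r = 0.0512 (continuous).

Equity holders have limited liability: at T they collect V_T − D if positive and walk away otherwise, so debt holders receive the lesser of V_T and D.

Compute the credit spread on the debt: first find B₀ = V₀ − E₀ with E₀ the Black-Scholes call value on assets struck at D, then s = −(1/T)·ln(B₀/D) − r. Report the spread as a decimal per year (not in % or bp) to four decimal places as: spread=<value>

d₁ = [ln(V₀/D) + (r + σ²/2)T] / (σ√T)
   = [ln(174.3205/145.6708) + (0.0512 + 0.5·0.3829²)·7.5493] / (0.3829·√7.5493)
   = [0.179546 + 0.939935] / 1.052056 = 1.064089
d₂ = d₁ − σ√T = 1.064089 − 1.052056 = 0.012033
N(d₁) = 0.856356,  N(d₂) = 0.504801,  e^(−rT) = 0.679414
E₀ = V₀·N(d₁) − D·e^(−rT)·N(d₂)
   = 174.3205·0.856356 − 145.6708·0.679414·0.504801 = 99.319850
B₀ = V₀ − E₀ = 174.3205 − 99.319850 = 75.000650
spread = −(1/T)·ln(B₀/D) − r = −(1/7.5493)·ln(75.000650/145.6708) − 0.0512 = 0.03673564

spread=0.0367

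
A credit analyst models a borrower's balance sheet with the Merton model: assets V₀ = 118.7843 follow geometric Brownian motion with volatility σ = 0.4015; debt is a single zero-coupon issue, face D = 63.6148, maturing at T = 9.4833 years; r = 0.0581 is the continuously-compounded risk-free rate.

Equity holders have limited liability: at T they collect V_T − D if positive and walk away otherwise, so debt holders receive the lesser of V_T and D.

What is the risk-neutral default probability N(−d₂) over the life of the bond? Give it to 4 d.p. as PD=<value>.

d₁ = [ln(V₀/D) + (r + σ²/2)T] / (σ√T)
   = [ln(118.7843/63.6148) + (0.0581 + 0.5·0.4015²)·9.4833] / (0.4015·√9.4833)
   = [0.624463 + 1.315344] / 1.236418 = 1.568893
d₂ = d₁ − σ√T = 1.568893 − 1.236418 = 0.332475
risk-neutral PD = N(−d₂) = N(-0.332475) = 0.369765

PD=0.3698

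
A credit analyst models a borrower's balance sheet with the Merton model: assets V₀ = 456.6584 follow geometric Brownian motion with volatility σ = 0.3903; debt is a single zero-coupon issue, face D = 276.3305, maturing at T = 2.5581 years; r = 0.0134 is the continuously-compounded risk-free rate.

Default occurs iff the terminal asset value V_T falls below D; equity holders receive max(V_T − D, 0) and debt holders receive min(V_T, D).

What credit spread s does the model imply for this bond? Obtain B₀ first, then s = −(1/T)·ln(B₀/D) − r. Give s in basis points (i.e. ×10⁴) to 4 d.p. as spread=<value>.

spread=350.1707

d₁ = [ln(V₀/D) + (r + σ²/2)T] / (σ√T)
   = [ln(456.6584/276.3305) + (0.0134 + 0.5·0.3903²)·2.5581] / (0.3903·√2.5581)
   = [0.502338 + 0.229121] / 0.624248 = 1.171745
d₂ = d₁ − σ√T = 1.171745 − 0.624248 = 0.547496
N(d₁) = 0.879350,  N(d₂) = 0.707981,  e^(−rT) = 0.966302
E₀ = V₀·N(d₁) − D·e^(−rT)·N(d₂)
   = 456.6584·0.879350 − 276.3305·0.966302·0.707981 = 212.518382
B₀ = V₀ − E₀ = 456.6584 − 212.518382 = 244.140018
spread = −(1/T)·ln(B₀/D) − r = −(1/2.5581)·ln(244.140018/276.3305) − 0.0134 = 0.03501707
in basis points: 0.03501707 × 10⁴ = 350.1707 bp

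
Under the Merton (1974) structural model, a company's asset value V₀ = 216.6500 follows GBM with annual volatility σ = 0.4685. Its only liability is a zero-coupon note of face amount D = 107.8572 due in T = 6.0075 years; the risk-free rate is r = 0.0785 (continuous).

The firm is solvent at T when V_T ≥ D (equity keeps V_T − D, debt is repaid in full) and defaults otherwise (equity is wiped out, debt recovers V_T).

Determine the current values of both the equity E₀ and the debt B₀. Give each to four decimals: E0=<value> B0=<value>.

d₁ = [ln(V₀/D) + (r + σ²/2)T] / (σ√T)
   = [ln(216.6500/107.8572) + (0.0785 + 0.5·0.4685²)·6.0075] / (0.4685·√6.0075)
   = [0.697475 + 1.130889] / 1.148303 = 1.592231
d₂ = d₁ − σ√T = 1.592231 − 1.148303 = 0.443928
N(d₁) = 0.944334,  N(d₂) = 0.671453,  e^(−rT) = 0.624010
E₀ = V₀·N(d₁) − D·e^(−rT)·N(d₂)
   = 216.6500·0.944334 − 107.8572·0.624010·0.671453 = 159.398434
B₀ = V₀ − E₀ = 216.6500 − 159.398434 = 57.251566

E0=159.3984 B0=57.2516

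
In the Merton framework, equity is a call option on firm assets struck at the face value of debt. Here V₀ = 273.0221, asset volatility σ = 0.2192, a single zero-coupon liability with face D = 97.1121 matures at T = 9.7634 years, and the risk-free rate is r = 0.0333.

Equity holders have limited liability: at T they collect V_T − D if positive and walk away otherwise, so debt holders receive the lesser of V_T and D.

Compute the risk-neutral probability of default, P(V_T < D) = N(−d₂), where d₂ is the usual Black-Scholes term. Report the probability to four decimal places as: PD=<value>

PD=0.0504

d₁ = [ln(V₀/D) + (r + σ²/2)T] / (σ√T)
   = [ln(273.0221/97.1121) + (0.0333 + 0.5·0.2192²)·9.7634] / (0.2192·√9.7634)
   = [1.033687 + 0.559680] / 0.684922 = 2.326348
d₂ = d₁ − σ√T = 2.326348 − 0.684922 = 1.641426
risk-neutral PD = N(−d₂) = N(-1.641426) = 0.050354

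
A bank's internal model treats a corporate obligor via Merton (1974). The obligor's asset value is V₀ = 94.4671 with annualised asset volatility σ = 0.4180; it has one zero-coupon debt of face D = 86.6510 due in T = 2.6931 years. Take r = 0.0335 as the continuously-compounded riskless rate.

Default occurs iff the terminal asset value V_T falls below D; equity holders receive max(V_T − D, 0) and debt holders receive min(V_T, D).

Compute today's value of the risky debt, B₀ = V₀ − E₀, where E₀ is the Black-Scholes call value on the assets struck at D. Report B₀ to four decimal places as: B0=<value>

B0=62.7837

d₁ = [ln(V₀/D) + (r + σ²/2)T] / (σ√T)
   = [ln(94.4671/86.6510) + (0.0335 + 0.5·0.4180²)·2.6931] / (0.4180·√2.6931)
   = [0.086363 + 0.325493] / 0.685966 = 0.600404
d₂ = d₁ − σ√T = 0.600404 − 0.685966 = -0.085562
N(d₁) = 0.725881,  N(d₂) = 0.465907,  e^(−rT) = 0.913731
E₀ = V₀·N(d₁) − D·e^(−rT)·N(d₂)
   = 94.4671·0.725881 − 86.6510·0.913731·0.465907 = 31.683369
B₀ = V₀ − E₀ = 94.4671 − 31.683369 = 62.783731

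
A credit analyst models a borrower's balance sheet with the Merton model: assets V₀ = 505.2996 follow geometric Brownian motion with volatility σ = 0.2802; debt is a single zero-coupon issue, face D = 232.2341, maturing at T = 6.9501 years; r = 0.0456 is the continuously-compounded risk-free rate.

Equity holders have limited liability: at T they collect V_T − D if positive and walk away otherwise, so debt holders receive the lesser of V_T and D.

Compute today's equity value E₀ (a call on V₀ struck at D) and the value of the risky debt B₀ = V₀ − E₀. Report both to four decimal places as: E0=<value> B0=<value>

E0=342.4294 B0=162.8702

d₁ = [ln(V₀/D) + (r + σ²/2)T] / (σ√T)
   = [ln(505.2996/232.2341) + (0.0456 + 0.5·0.2802²)·6.9501] / (0.2802·√6.9501)
   = [0.777406 + 0.589758] / 0.738692 = 1.850788
d₂ = d₁ − σ√T = 1.850788 − 0.738692 = 1.112096
N(d₁) = 0.967900,  N(d₂) = 0.866952,  e^(−rT) = 0.728386
E₀ = V₀·N(d₁) − D·e^(−rT)·N(d₂)
   = 505.2996·0.967900 − 232.2341·0.728386·0.866952 = 342.429428
B₀ = V₀ − E₀ = 505.2996 − 342.429428 = 162.870172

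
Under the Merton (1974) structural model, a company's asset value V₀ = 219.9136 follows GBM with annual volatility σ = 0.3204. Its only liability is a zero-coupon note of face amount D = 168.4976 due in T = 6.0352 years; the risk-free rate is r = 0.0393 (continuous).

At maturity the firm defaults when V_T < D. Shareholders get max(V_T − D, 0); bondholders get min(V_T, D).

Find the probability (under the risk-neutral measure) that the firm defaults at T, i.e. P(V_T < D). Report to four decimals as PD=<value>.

PD=0.4028

d₁ = [ln(V₀/D) + (r + σ²/2)T] / (σ√T)
   = [ln(219.9136/168.4976) + (0.0393 + 0.5·0.3204²)·6.0352] / (0.3204·√6.0352)
   = [0.266313 + 0.546959] / 0.787115 = 1.033231
d₂ = d₁ − σ√T = 1.033231 − 0.787115 = 0.246116
risk-neutral PD = N(−d₂) = N(-0.246116) = 0.402796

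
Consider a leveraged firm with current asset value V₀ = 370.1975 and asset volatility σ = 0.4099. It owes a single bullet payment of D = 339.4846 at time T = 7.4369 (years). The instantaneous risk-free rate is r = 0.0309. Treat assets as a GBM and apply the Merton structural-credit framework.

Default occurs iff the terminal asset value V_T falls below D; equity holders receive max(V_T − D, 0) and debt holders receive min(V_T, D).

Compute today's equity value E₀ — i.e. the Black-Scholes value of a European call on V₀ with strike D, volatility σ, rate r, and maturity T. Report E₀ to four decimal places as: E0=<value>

d₁ = [ln(V₀/D) + (r + σ²/2)T] / (σ√T)
   = [ln(370.1975/339.4846) + (0.0309 + 0.5·0.4099²)·7.4369] / (0.4099·√7.4369)
   = [0.086608 + 0.854567] / 1.117825 = 0.841970
d₂ = d₁ − σ√T = 0.841970 − 1.117825 = -0.275856
N(d₁) = 0.800098,  N(d₂) = 0.391330,  e^(−rT) = 0.794692
E₀ = V₀·N(d₁) − D·e^(−rT)·N(d₂)
   = 370.1975·0.800098 − 339.4846·0.794692·0.391330 = 190.618952

E0=190.6190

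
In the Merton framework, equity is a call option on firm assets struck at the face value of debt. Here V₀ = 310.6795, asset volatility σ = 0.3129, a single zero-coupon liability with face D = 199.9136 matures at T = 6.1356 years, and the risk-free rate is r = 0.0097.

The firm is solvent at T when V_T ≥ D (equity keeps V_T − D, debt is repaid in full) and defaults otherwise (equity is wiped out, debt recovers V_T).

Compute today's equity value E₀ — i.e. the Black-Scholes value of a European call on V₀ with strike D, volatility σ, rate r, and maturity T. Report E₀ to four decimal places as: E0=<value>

E0=150.4765

d₁ = [ln(V₀/D) + (r + σ²/2)T] / (σ√T)
   = [ln(310.6795/199.9136) + (0.0097 + 0.5·0.3129²)·6.1356] / (0.3129·√6.1356)
   = [0.440877 + 0.359873] / 0.775058 = 1.033148
d₂ = d₁ − σ√T = 1.033148 − 0.775058 = 0.258090
N(d₁) = 0.849233,  N(d₂) = 0.601831,  e^(−rT) = 0.942221
E₀ = V₀·N(d₁) − D·e^(−rT)·N(d₂)
   = 310.6795·0.849233 − 199.9136·0.942221·0.601831 = 150.476537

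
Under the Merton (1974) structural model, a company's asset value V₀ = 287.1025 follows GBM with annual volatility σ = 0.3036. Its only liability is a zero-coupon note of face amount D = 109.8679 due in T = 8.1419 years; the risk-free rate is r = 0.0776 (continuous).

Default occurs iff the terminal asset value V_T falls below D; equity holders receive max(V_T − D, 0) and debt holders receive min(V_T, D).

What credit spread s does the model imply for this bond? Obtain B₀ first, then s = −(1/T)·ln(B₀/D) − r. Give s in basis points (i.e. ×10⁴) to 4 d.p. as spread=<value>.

spread=28.7875

d₁ = [ln(V₀/D) + (r + σ²/2)T] / (σ√T)
   = [ln(287.1025/109.8679) + (0.0776 + 0.5·0.3036²)·8.1419] / (0.3036·√8.1419)
   = [0.960561 + 1.007043] / 0.866293 = 2.271292
d₂ = d₁ − σ√T = 2.271292 − 0.866293 = 1.404999
N(d₁) = 0.988435,  N(d₂) = 0.919989,  e^(−rT) = 0.531628
E₀ = V₀·N(d₁) − D·e^(−rT)·N(d₂)
   = 287.1025·0.988435 − 109.8679·0.531628·0.919989 = 230.046751
B₀ = V₀ − E₀ = 287.1025 − 230.046751 = 57.055749
spread = −(1/T)·ln(B₀/D) − r = −(1/8.1419)·ln(57.055749/109.8679) − 0.0776 = 0.00287875
in basis points: 0.00287875 × 10⁴ = 28.7875 bp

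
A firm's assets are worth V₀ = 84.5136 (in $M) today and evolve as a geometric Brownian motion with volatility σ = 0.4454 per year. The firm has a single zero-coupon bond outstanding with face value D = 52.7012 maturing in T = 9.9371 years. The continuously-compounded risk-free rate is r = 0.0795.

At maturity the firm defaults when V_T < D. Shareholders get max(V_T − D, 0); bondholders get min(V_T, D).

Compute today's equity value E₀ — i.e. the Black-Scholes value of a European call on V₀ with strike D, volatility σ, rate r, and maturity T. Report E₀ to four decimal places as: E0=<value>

d₁ = [ln(V₀/D) + (r + σ²/2)T] / (σ√T)
   = [ln(84.5136/52.7012) + (0.0795 + 0.5·0.4454²)·9.9371] / (0.4454·√9.9371)
   = [0.472274 + 1.775666] / 1.404042 = 1.601049
d₂ = d₁ − σ√T = 1.601049 − 1.404042 = 0.197008
N(d₁) = 0.945317,  N(d₂) = 0.578089,  e^(−rT) = 0.453845
E₀ = V₀·N(d₁) − D·e^(−rT)·N(d₂)
   = 84.5136·0.945317 − 52.7012·0.453845·0.578089 = 66.065303

E0=66.0653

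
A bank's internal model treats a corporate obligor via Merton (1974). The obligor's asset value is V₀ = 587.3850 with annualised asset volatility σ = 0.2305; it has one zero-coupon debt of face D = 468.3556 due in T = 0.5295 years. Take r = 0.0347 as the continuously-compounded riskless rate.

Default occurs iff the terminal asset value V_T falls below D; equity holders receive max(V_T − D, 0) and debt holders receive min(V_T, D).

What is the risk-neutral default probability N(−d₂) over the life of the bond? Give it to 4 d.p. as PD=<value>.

d₁ = [ln(V₀/D) + (r + σ²/2)T] / (σ√T)
   = [ln(587.3850/468.3556) + (0.0347 + 0.5·0.2305²)·0.5295] / (0.2305·√0.5295)
   = [0.226453 + 0.032440] / 0.167727 = 1.543532
d₂ = d₁ − σ√T = 1.543532 − 0.167727 = 1.375805
risk-neutral PD = N(−d₂) = N(-1.375805) = 0.084441

PD=0.0844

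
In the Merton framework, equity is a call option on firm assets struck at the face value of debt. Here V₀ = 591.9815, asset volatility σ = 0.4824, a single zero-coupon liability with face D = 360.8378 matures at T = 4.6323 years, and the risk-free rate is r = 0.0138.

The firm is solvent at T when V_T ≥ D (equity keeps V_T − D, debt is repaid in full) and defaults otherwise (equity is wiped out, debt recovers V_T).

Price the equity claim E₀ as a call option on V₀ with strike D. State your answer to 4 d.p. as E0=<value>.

d₁ = [ln(V₀/D) + (r + σ²/2)T] / (σ√T)
   = [ln(591.9815/360.8378) + (0.0138 + 0.5·0.4824²)·4.6323] / (0.4824·√4.6323)
   = [0.495047 + 0.602916] / 1.038259 = 1.057504
d₂ = d₁ − σ√T = 1.057504 − 1.038259 = 0.019246
N(d₁) = 0.854859,  N(d₂) = 0.507677,  e^(−rT) = 0.938075
E₀ = V₀·N(d₁) − D·e^(−rT)·N(d₂)
   = 591.9815·0.854859 − 360.8378·0.938075·0.507677 = 334.215736

E0=334.2157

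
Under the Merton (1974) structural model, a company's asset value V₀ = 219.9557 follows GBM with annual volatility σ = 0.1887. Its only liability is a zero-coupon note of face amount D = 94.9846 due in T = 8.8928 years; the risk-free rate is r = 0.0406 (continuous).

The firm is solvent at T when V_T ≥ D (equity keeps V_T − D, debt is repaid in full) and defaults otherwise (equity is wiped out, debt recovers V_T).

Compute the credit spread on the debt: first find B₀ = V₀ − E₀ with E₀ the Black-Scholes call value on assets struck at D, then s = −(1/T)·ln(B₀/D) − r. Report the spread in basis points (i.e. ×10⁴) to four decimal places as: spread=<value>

spread=6.5994

d₁ = [ln(V₀/D) + (r + σ²/2)T] / (σ√T)
   = [ln(219.9557/94.9846) + (0.0406 + 0.5·0.1887²)·8.8928] / (0.1887·√8.8928)
   = [0.839711 + 0.519374] / 0.562718 = 2.415213
d₂ = d₁ − σ√T = 2.415213 − 0.562718 = 1.852495
N(d₁) = 0.992137,  N(d₂) = 0.968023,  e^(−rT) = 0.696946
E₀ = V₀·N(d₁) − D·e^(−rT)·N(d₂)
   = 219.9557·0.992137 − 94.9846·0.696946·0.968023 = 154.143949
B₀ = V₀ − E₀ = 219.9557 − 154.143949 = 65.811751
spread = −(1/T)·ln(B₀/D) − r = −(1/8.8928)·ln(65.811751/94.9846) − 0.0406 = 0.00065994
in basis points: 0.00065994 × 10⁴ = 6.5994 bp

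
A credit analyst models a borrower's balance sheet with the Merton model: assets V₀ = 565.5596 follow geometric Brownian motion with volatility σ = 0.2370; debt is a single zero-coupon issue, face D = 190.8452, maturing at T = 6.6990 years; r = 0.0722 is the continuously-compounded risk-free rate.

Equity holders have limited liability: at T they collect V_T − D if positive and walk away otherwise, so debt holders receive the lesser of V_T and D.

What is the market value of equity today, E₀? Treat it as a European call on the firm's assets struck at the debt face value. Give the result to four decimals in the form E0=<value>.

d₁ = [ln(V₀/D) + (r + σ²/2)T] / (σ√T)
   = [ln(565.5596/190.8452) + (0.0722 + 0.5·0.2370²)·6.6990] / (0.2370·√6.6990)
   = [1.086353 + 0.671806] / 0.613414 = 2.866189
d₂ = d₁ − σ√T = 2.866189 − 0.613414 = 2.252775
N(d₁) = 0.997923,  N(d₂) = 0.987863,  e^(−rT) = 0.616518
E₀ = V₀·N(d₁) − D·e^(−rT)·N(d₂)
   = 565.5596·0.997923 − 190.8452·0.616518·0.987863 = 448.153299

E0=448.1533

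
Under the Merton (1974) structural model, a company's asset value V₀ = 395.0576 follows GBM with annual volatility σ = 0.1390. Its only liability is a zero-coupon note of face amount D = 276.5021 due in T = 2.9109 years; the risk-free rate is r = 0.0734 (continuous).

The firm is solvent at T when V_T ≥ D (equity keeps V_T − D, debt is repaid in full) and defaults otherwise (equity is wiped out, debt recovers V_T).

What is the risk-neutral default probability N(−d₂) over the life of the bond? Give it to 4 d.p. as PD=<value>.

d₁ = [ln(V₀/D) + (r + σ²/2)T] / (σ√T)
   = [ln(395.0576/276.5021) + (0.0734 + 0.5·0.1390²)·2.9109] / (0.1390·√2.9109)
   = [0.356813 + 0.241781] / 0.237153 = 2.524085
d₂ = d₁ − σ√T = 2.524085 − 0.237153 = 2.286932
risk-neutral PD = N(−d₂) = N(-2.286932) = 0.011100

PD=0.0111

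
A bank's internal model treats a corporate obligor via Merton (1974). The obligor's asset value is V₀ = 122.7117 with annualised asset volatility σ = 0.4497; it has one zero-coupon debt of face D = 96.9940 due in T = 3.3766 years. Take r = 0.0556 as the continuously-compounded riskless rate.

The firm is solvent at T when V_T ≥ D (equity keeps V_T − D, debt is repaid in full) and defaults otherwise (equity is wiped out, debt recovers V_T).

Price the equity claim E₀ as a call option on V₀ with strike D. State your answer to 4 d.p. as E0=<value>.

d₁ = [ln(V₀/D) + (r + σ²/2)T] / (σ√T)
   = [ln(122.7117/96.9940) + (0.0556 + 0.5·0.4497²)·3.3766] / (0.4497·√3.3766)
   = [0.235189 + 0.529164] / 0.826347 = 0.924977
d₂ = d₁ − σ√T = 0.924977 − 0.826347 = 0.098630
N(d₁) = 0.822511,  N(d₂) = 0.539284,  e^(−rT) = 0.828831
E₀ = V₀·N(d₁) − D·e^(−rT)·N(d₂)
   = 122.7117·0.822511 − 96.9940·0.828831·0.539284 = 57.577824

E0=57.5778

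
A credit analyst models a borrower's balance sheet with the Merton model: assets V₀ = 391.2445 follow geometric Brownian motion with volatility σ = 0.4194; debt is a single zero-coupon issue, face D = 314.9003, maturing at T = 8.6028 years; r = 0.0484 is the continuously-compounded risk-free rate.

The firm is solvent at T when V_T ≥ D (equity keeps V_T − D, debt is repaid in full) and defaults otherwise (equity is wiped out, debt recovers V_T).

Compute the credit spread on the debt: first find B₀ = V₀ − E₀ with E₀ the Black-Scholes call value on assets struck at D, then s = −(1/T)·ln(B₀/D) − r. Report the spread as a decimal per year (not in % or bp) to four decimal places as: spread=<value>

d₁ = [ln(V₀/D) + (r + σ²/2)T] / (σ√T)
   = [ln(391.2445/314.9003) + (0.0484 + 0.5·0.4194²)·8.6028] / (0.4194·√8.6028)
   = [0.217077 + 1.172976] / 1.230122 = 1.130012
d₂ = d₁ − σ√T = 1.130012 − 1.230122 = -0.100111
N(d₁) = 0.870764,  N(d₂) = 0.460128,  e^(−rT) = 0.659433
E₀ = V₀·N(d₁) − D·e^(−rT)·N(d₂)
   = 391.2445·0.870764 − 314.9003·0.659433·0.460128 = 245.133601
B₀ = V₀ − E₀ = 391.2445 − 245.133601 = 146.110899
spread = −(1/T)·ln(B₀/D) − r = −(1/8.6028)·ln(146.110899/314.9003) − 0.0484 = 0.04086049

spread=0.0409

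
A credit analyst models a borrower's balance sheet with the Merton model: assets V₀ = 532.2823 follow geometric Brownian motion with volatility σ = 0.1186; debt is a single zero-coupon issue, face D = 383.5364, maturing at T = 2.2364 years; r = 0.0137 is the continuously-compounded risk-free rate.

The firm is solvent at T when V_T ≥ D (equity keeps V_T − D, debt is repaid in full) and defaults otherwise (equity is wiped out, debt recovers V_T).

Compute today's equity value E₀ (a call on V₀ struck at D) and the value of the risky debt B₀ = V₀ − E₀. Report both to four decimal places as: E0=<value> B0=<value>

d₁ = [ln(V₀/D) + (r + σ²/2)T] / (σ√T)
   = [ln(532.2823/383.5364) + (0.0137 + 0.5·0.1186²)·2.2364] / (0.1186·√2.2364)
   = [0.327739 + 0.046367] / 0.177362 = 2.109289
d₂ = d₁ − σ√T = 2.109289 − 0.177362 = 1.931927
N(d₁) = 0.982540,  N(d₂) = 0.973316,  e^(−rT) = 0.969826
E₀ = V₀·N(d₁) − D·e^(−rT)·N(d₂)
   = 532.2823·0.982540 − 383.5364·0.969826·0.973316 = 160.950762
B₀ = V₀ − E₀ = 532.2823 − 160.950762 = 371.331538

E0=160.9508 B0=371.3315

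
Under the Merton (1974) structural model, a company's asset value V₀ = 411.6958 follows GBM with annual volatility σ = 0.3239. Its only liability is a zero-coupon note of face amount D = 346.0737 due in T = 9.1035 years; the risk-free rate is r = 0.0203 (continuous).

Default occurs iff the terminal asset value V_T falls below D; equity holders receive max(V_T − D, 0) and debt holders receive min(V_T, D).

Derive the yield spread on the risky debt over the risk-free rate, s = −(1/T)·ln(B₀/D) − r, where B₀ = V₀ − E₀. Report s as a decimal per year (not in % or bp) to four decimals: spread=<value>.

d₁ = [ln(V₀/D) + (r + σ²/2)T] / (σ√T)
   = [ln(411.6958/346.0737) + (0.0203 + 0.5·0.3239²)·9.1035] / (0.3239·√9.1035)
   = [0.173633 + 0.662331] / 0.977271 = 0.855406
d₂ = d₁ − σ√T = 0.855406 − 0.977271 = -0.121865
N(d₁) = 0.803837,  N(d₂) = 0.451503,  e^(−rT) = 0.831270
E₀ = V₀·N(d₁) − D·e^(−rT)·N(d₂)
   = 411.6958·0.803837 − 346.0737·0.831270·0.451503 = 201.047636
B₀ = V₀ − E₀ = 411.6958 − 201.047636 = 210.648164
spread = −(1/T)·ln(B₀/D) − r = −(1/9.1035)·ln(210.648164/346.0737) − 0.0203 = 0.03423534

spread=0.0342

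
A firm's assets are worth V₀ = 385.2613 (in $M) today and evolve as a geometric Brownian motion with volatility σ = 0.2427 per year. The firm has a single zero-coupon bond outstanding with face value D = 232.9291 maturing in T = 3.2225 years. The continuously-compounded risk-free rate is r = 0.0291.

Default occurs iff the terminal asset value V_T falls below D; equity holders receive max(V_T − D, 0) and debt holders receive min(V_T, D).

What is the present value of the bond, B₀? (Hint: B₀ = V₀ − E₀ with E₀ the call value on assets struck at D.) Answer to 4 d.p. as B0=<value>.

d₁ = [ln(V₀/D) + (r + σ²/2)T] / (σ√T)
   = [ln(385.2613/232.9291) + (0.0291 + 0.5·0.2427²)·3.2225] / (0.2427·√3.2225)
   = [0.503188 + 0.188683] / 0.435679 = 1.588029
d₂ = d₁ − σ√T = 1.588029 − 0.435679 = 1.152351
N(d₁) = 0.943860,  N(d₂) = 0.875411,  e^(−rT) = 0.910488
E₀ = V₀·N(d₁) − D·e^(−rT)·N(d₂)
   = 385.2613·0.943860 − 232.9291·0.910488·0.875411 = 177.976293
B₀ = V₀ − E₀ = 385.2613 − 177.976293 = 207.285007

B0=207.2850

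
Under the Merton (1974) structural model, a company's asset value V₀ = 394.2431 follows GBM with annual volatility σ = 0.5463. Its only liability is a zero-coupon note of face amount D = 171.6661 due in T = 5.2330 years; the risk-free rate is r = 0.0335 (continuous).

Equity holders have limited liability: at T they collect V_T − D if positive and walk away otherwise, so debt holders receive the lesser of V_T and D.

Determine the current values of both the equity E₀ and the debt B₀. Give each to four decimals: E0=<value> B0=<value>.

E0=281.8018 B0=112.4413

d₁ = [ln(V₀/D) + (r + σ²/2)T] / (σ√T)
   = [ln(394.2431/171.6661) + (0.0335 + 0.5·0.5463²)·5.2330] / (0.5463·√5.2330)
   = [0.831416 + 0.956183] / 1.249702 = 1.430421
d₂ = d₁ − σ√T = 1.430421 − 1.249702 = 0.180718
N(d₁) = 0.923702,  N(d₂) = 0.571706,  e^(−rT) = 0.839201
E₀ = V₀·N(d₁) − D·e^(−rT)·N(d₂)
   = 394.2431·0.923702 − 171.6661·0.839201·0.571706 = 281.801844
B₀ = V₀ − E₀ = 394.2431 − 281.801844 = 112.441256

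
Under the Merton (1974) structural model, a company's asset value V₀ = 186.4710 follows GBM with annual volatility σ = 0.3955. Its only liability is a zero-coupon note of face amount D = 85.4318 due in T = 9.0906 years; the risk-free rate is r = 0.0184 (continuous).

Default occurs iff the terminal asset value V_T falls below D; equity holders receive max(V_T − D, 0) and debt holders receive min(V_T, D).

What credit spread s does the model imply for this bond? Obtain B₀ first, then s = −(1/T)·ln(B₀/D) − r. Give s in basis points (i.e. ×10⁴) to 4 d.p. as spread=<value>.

d₁ = [ln(V₀/D) + (r + σ²/2)T] / (σ√T)
   = [ln(186.4710/85.4318) + (0.0184 + 0.5·0.3955²)·9.0906] / (0.3955·√9.0906)
   = [0.780557 + 0.878244] / 1.192457 = 1.391078
d₂ = d₁ − σ√T = 1.391078 − 1.192457 = 0.198621
N(d₁) = 0.917899,  N(d₂) = 0.578721,  e^(−rT) = 0.845974
E₀ = V₀·N(d₁) − D·e^(−rT)·N(d₂)
   = 186.4710·0.917899 − 85.4318·0.845974·0.578721 = 129.335679
B₀ = V₀ − E₀ = 186.4710 − 129.335679 = 57.135321
spread = −(1/T)·ln(B₀/D) − r = −(1/9.0906)·ln(57.135321/85.4318) − 0.0184 = 0.02585405
in basis points: 0.02585405 × 10⁴ = 258.5405 bp

spread=258.5405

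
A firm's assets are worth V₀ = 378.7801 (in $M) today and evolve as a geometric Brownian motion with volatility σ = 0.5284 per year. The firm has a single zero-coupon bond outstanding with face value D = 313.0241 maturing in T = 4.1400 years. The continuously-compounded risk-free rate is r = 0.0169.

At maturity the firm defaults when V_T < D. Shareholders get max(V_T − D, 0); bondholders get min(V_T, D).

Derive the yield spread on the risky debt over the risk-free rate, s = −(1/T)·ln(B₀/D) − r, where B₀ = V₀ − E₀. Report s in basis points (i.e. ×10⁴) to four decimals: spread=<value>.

spread=980.1246

d₁ = [ln(V₀/D) + (r + σ²/2)T] / (σ√T)
   = [ln(378.7801/313.0241) + (0.0169 + 0.5·0.5284²)·4.1400] / (0.5284·√4.1400)
   = [0.190676 + 0.647924] / 1.075135 = 0.779994
d₂ = d₁ − σ√T = 0.779994 − 1.075135 = -0.295141
N(d₁) = 0.782303,  N(d₂) = 0.383943,  e^(−rT) = 0.932426
E₀ = V₀·N(d₁) − D·e^(−rT)·N(d₂)
   = 378.7801·0.782303 − 313.0241·0.932426·0.383943 = 184.258620
B₀ = V₀ − E₀ = 378.7801 − 184.258620 = 194.521480
spread = −(1/T)·ln(B₀/D) − r = −(1/4.1400)·ln(194.521480/313.0241) − 0.0169 = 0.09801246
in basis points: 0.09801246 × 10⁴ = 980.1246 bp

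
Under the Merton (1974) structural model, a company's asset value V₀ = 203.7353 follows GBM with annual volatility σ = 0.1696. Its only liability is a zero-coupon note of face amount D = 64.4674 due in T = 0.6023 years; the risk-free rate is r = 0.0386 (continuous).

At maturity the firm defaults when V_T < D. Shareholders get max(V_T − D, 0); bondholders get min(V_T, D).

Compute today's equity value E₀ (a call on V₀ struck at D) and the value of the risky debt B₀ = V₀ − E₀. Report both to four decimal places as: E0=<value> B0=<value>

d₁ = [ln(V₀/D) + (r + σ²/2)T] / (σ√T)
   = [ln(203.7353/64.4674) + (0.0386 + 0.5·0.1696²)·0.6023] / (0.1696·√0.6023)
   = [1.150662 + 0.031911] / 0.131623 = 8.984537
d₂ = d₁ − σ√T = 8.984537 − 0.131623 = 8.852914
N(d₁) = 1.000000,  N(d₂) = 1.000000,  e^(−rT) = 0.977019
E₀ = V₀·N(d₁) − D·e^(−rT)·N(d₂)
   = 203.7353·1.000000 − 64.4674·0.977019·1.000000 = 140.749400
B₀ = V₀ − E₀ = 203.7353 − 140.749400 = 62.985900

E0=140.7494 B0=62.9859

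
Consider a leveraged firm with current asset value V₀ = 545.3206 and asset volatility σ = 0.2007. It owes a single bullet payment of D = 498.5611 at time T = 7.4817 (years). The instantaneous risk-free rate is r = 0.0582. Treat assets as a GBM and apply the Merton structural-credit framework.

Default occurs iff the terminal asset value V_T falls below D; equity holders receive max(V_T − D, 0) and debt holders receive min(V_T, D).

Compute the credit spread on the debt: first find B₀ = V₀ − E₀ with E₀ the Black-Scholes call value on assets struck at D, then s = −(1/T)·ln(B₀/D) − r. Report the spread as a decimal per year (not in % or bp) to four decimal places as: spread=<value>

d₁ = [ln(V₀/D) + (r + σ²/2)T] / (σ√T)
   = [ln(545.3206/498.5611) + (0.0582 + 0.5·0.2007²)·7.4817] / (0.2007·√7.4817)
   = [0.089648 + 0.586118] / 0.548969 = 1.230974
d₂ = d₁ − σ√T = 1.230974 − 0.548969 = 0.682005
N(d₁) = 0.890834,  N(d₂) = 0.752382,  e^(−rT) = 0.646983
E₀ = V₀·N(d₁) − D·e^(−rT)·N(d₂)
   = 545.3206·0.890834 − 498.5611·0.646983·0.752382 = 243.101064
B₀ = V₀ − E₀ = 545.3206 − 243.101064 = 302.219536
spread = −(1/T)·ln(B₀/D) − r = −(1/7.4817)·ln(302.219536/498.5611) − 0.0582 = 0.00870625

spread=0.0087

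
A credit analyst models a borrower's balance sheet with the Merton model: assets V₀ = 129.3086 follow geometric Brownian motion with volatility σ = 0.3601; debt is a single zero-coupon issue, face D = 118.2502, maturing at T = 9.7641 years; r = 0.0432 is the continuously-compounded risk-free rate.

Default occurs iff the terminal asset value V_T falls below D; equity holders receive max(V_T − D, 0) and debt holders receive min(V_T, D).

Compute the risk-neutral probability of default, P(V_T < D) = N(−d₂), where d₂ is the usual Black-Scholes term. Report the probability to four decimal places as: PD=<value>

PD=0.5431

d₁ = [ln(V₀/D) + (r + σ²/2)T] / (σ√T)
   = [ln(129.3086/118.2502) + (0.0432 + 0.5·0.3601²)·9.7641] / (0.3601·√9.7641)
   = [0.089399 + 1.054874] / 1.125225 = 1.016929
d₂ = d₁ − σ√T = 1.016929 − 1.125225 = -0.108296
risk-neutral PD = N(−d₂) = N(0.108296) = 0.543119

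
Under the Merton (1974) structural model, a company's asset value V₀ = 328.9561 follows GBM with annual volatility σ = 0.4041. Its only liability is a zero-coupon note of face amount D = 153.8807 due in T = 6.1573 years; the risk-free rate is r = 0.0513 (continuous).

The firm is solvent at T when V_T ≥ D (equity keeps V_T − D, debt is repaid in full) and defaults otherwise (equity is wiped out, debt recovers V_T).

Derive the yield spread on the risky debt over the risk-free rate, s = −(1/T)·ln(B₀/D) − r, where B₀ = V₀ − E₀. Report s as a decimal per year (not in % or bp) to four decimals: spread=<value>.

d₁ = [ln(V₀/D) + (r + σ²/2)T] / (σ√T)
   = [ln(328.9561/153.8807) + (0.0513 + 0.5·0.4041²)·6.1573] / (0.4041·√6.1573)
   = [0.759747 + 0.818603] / 1.002730 = 1.574053
d₂ = d₁ − σ√T = 1.574053 − 1.002730 = 0.571323
N(d₁) = 0.942262,  N(d₂) = 0.716110,  e^(−rT) = 0.729155
E₀ = V₀·N(d₁) − D·e^(−rT)·N(d₂)
   = 328.9561·0.942262 − 153.8807·0.729155·0.716110 = 229.613442
B₀ = V₀ − E₀ = 328.9561 − 229.613442 = 99.342658
spread = −(1/T)·ln(B₀/D) − r = −(1/6.1573)·ln(99.342658/153.8807) − 0.0513 = 0.01977053

spread=0.0198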